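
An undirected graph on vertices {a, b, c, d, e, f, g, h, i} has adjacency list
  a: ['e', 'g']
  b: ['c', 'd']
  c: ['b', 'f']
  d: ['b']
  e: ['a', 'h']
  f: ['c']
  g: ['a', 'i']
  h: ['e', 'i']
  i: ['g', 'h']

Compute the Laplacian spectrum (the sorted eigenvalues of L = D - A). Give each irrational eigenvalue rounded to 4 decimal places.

[0, 0, 0.5858, 1.3820, 1.3820, 2, 3.4142, 3.6180, 3.6180]

With the vertex order [a, b, c, d, e, f, g, h, i], the degrees are [2, 2, 2, 1, 2, 1, 2, 2, 2], giving D = diag(2, 2, 2, 1, 2, 1, 2, 2, 2) and L = D - A. L is symmetric positive semidefinite, so every eigenvalue is real and nonnegative. The 2 zero eigenvalues correspond to the 2 connected components. The eigenvalues sum to 16, which equals trace(L) = 2|E|. The largest eigenvalue, 3.6180, is at most the vertex count 9.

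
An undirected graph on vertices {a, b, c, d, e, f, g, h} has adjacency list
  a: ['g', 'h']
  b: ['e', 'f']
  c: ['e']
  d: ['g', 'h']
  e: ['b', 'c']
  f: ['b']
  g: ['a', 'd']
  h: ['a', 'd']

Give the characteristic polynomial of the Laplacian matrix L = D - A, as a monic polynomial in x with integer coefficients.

x^8 - 14x^7 + 78x^6 - 220x^5 + 328x^4 - 240x^3 + 64x^2

Reading degrees in the order [a, b, c, d, e, f, g, h] gives [2, 2, 1, 2, 2, 1, 2, 2]; set D = diag(2, 2, 1, 2, 2, 1, 2, 2) and form L = D - A. Computing det(xI - L) by cofactor expansion (or equivalently via sum-over-permutations) gives x^8 - 14x^7 + 78x^6 - 220x^5 + 328x^4 - 240x^3 + 64x^2. The coefficient of x^7 equals -trace(L) = -14, matching the sum of degrees. The eigenvalues sum to 14, which equals trace(L) = 2|E|.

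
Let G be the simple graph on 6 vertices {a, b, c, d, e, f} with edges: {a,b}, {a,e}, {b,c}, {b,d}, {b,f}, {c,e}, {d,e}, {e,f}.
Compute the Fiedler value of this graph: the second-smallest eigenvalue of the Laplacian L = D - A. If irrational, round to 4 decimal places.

2

With the vertex order [a, b, c, d, e, f], the degrees are [2, 4, 2, 2, 4, 2], giving D = diag(2, 4, 2, 2, 4, 2) and L = D - A. The smallest Laplacian eigenvalue is always 0. The next one, lambda_2 = 2, measures how hard the graph is to disconnect: larger values mean better connectivity. The largest eigenvalue, 6, is at most the vertex count 6.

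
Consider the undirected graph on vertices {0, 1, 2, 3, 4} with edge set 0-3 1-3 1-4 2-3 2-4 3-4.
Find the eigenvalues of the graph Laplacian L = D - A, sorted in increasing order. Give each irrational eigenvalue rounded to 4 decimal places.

[0, 1, 2, 4, 5]

Reading degrees in the order [0, 1, 2, 3, 4] gives [1, 2, 2, 4, 3]; set D = diag(1, 2, 2, 4, 3) and form L = D - A. The multiplicity of 0 as a Laplacian eigenvalue equals the number of connected components. The single zero eigenvalue shows the graph is connected.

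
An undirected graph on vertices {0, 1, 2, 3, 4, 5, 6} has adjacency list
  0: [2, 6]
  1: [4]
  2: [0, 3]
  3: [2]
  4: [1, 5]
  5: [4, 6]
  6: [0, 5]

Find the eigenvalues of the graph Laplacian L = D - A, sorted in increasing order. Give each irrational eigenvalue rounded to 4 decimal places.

Each diagonal entry of L is the vertex degree and each off-diagonal entry is -1 where an edge is present, 0 otherwise; in the order [0, 1, 2, 3, 4, 5, 6] the diagonal is [2, 1, 2, 1, 2, 2, 2]. Diagonalising L (or applying a numerical eigensolver to the 7x7 matrix) gives the spectrum above. The single zero eigenvalue shows the graph is connected.

[0, 0.1981, 0.7530, 1.5550, 2.4450, 3.2470, 3.8019]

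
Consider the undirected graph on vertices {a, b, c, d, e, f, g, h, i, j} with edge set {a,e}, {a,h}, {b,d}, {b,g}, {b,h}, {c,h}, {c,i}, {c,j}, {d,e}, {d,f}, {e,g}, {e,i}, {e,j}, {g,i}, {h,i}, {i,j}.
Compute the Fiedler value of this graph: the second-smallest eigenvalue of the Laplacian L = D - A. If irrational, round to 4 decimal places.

0.6126

Each diagonal entry of L is the vertex degree and each off-diagonal entry is -1 where an edge is present, 0 otherwise; in the order [a, b, c, d, e, f, g, h, i, j] the diagonal is [2, 3, 3, 3, 5, 1, 3, 4, 5, 3]. Computing the eigenvalues of L and sorting gives [0, 0.6126, 1.7414, 1.8429, 2.7597, 3.1374, 4.1678, 4.9496, 6.1792, 6.6095]. The Fiedler value lambda_2 = 0.6126 is strictly positive, so the graph is connected. By the matrix-tree theorem the graph has (1/10) * product of the nonzero eigenvalues = 1434 spanning trees.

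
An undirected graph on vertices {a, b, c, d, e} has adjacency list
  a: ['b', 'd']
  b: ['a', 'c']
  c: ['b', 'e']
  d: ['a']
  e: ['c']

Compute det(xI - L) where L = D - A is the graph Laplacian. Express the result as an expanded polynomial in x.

Reading degrees in the order [a, b, c, d, e] gives [2, 2, 2, 1, 1]; set D = diag(2, 2, 2, 1, 1) and form L = D - A. Computing det(xI - L) by cofactor expansion (or equivalently via sum-over-permutations) gives x^5 - 8x^4 + 21x^3 - 20x^2 + 5x. The coefficient of x^4 equals -trace(L) = -8, matching the sum of degrees. By the matrix-tree theorem the graph has (1/5) * product of the nonzero eigenvalues = 1 spanning tree. There is one zero in the spectrum, matching the 1 component.

x^5 - 8x^4 + 21x^3 - 20x^2 + 5x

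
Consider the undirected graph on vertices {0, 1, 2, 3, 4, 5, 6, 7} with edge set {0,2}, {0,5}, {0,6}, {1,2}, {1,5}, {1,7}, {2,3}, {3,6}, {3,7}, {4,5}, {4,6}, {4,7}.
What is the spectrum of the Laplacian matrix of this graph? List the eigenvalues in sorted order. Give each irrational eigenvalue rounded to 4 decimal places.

With the vertex order [0, 1, 2, 3, 4, 5, 6, 7], the degrees are [3, 3, 3, 3, 3, 3, 3, 3], giving D = diag(3, 3, 3, 3, 3, 3, 3, 3) and L = D - A. Since every row of L sums to 0, the all-ones vector is in the kernel and 0 is an eigenvalue.

[0, 2, 2, 2, 4, 4, 4, 6]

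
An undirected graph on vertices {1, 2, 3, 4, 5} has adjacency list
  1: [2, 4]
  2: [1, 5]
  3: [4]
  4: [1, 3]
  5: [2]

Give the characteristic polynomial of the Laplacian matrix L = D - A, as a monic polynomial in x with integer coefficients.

Each diagonal entry of L is the vertex degree and each off-diagonal entry is -1 where an edge is present, 0 otherwise; in the order [1, 2, 3, 4, 5] the diagonal is [2, 2, 1, 2, 1]. L has integer entries, so p(x) = det(xI - L) has integer coefficients. Expanding the determinant yields x^5 - 8x^4 + 21x^3 - 20x^2 + 5x. The coefficient of x^4 equals -trace(L) = -8, matching the sum of degrees. The largest eigenvalue, 3.6180, is at most the vertex count 5.

x^5 - 8x^4 + 21x^3 - 20x^2 + 5x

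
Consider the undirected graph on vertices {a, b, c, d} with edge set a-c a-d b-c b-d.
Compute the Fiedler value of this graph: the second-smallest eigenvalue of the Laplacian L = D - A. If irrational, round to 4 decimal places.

Reading degrees in the order [a, b, c, d] gives [2, 2, 2, 2]; set D = diag(2, 2, 2, 2) and form L = D - A. The sorted Laplacian eigenvalues are [0, 2, 2, 4]; the algebraic connectivity is the second entry, 2. The eigenvalues sum to 8, which equals trace(L) = 2|E|.

2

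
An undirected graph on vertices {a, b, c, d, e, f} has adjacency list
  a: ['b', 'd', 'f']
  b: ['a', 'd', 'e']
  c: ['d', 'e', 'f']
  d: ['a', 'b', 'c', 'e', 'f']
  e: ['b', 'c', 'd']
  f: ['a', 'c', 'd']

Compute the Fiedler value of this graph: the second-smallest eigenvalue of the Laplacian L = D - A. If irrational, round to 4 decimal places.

Reading degrees in the order [a, b, c, d, e, f] gives [3, 3, 3, 5, 3, 3]; set D = diag(3, 3, 3, 5, 3, 3) and form L = D - A. The smallest Laplacian eigenvalue is always 0. The next one, lambda_2 = 2.3820, measures how hard the graph is to disconnect: larger values mean better connectivity.

2.3820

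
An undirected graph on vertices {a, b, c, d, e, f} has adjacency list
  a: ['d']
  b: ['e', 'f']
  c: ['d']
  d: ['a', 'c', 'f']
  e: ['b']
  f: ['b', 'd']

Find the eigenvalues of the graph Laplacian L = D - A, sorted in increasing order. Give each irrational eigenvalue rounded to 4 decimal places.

Reading degrees in the order [a, b, c, d, e, f] gives [1, 2, 1, 3, 1, 2]; set D = diag(1, 2, 1, 3, 1, 2) and form L = D - A. Diagonalising L (or applying a numerical eigensolver to the 6x6 matrix) gives the spectrum above. The single zero eigenvalue shows the graph is connected.

[0, 0.3249, 1, 1.4608, 3, 4.2143]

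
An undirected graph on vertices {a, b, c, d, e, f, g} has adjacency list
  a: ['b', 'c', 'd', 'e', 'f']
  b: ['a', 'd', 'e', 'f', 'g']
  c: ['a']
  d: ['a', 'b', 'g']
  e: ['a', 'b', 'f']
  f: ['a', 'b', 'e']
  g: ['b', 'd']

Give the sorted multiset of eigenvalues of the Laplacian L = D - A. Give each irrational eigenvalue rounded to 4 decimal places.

[0, 0.9177, 1.5971, 3.4096, 4, 5.8482, 6.2273]

Each diagonal entry of L is the vertex degree and each off-diagonal entry is -1 where an edge is present, 0 otherwise; in the order [a, b, c, d, e, f, g] the diagonal is [5, 5, 1, 3, 3, 3, 2]. The multiplicity of 0 as a Laplacian eigenvalue equals the number of connected components. The single zero eigenvalue shows the graph is connected. The eigenvalues sum to 22, which equals trace(L) = 2|E|. There is one zero in the spectrum, matching the 1 component.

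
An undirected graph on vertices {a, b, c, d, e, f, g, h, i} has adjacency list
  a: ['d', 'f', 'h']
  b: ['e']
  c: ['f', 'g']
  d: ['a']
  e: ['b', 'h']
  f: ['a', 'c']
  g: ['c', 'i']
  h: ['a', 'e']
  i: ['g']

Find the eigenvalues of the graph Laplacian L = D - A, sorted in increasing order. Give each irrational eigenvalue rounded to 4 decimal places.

Reading degrees in the order [a, b, c, d, e, f, g, h, i] gives [3, 1, 2, 1, 2, 2, 2, 2, 1]; set D = diag(3, 1, 2, 1, 2, 2, 2, 2, 1) and form L = D - A. Diagonalising L (or applying a numerical eigensolver to the 9x9 matrix) gives the spectrum above. The eigenvalues sum to 16, which equals trace(L) = 2|E|.

[0, 0.1506, 0.4266, 1, 1.4229, 2.1724, 3, 3.4576, 4.3699]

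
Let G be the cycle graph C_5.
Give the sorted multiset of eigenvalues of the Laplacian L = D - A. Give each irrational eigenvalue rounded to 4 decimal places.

The graph has 5 vertices and degree multiset [2, 2, 2, 2, 2]; D is the diagonal matrix of degrees and L = D - A. Diagonalising L (or applying a numerical eigensolver to the 5x5 matrix) gives the spectrum above. The single zero eigenvalue shows the graph is connected. The eigenvalues sum to 10, which equals trace(L) = 2|E|.

[0, 1.3820, 1.3820, 3.6180, 3.6180]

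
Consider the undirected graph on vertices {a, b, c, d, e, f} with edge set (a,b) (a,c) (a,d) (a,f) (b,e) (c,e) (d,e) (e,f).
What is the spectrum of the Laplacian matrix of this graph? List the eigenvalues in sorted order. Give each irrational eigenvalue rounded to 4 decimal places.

Reading degrees in the order [a, b, c, d, e, f] gives [4, 2, 2, 2, 4, 2]; set D = diag(4, 2, 2, 2, 4, 2) and form L = D - A. Diagonalising L (or applying a numerical eigensolver to the 6x6 matrix) gives the spectrum above. The single zero eigenvalue shows the graph is connected. There is one zero in the spectrum, matching the 1 component. By the matrix-tree theorem the graph has (1/6) * product of the nonzero eigenvalues = 32 spanning trees.

[0, 2, 2, 2, 4, 6]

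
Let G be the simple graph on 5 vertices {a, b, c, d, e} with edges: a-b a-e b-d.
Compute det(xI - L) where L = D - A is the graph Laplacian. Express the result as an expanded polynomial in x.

x^5 - 6x^4 + 10x^3 - 4x^2

Each diagonal entry of L is the vertex degree and each off-diagonal entry is -1 where an edge is present, 0 otherwise; in the order [a, b, c, d, e] the diagonal is [2, 2, 0, 1, 1]. L has integer entries, so p(x) = det(xI - L) has integer coefficients. Expanding the determinant yields x^5 - 6x^4 + 10x^3 - 4x^2. The coefficient of x^4 equals -trace(L) = -6, matching the sum of degrees. The largest eigenvalue, 3.4142, is at most the vertex count 5.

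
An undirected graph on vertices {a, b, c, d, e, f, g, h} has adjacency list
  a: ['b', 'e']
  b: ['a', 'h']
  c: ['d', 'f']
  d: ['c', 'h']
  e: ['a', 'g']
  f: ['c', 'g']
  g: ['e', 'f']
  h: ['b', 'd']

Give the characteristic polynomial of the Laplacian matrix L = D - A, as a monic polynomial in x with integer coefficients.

x^8 - 16x^7 + 104x^6 - 352x^5 + 660x^4 - 672x^3 + 336x^2 - 64x

Reading degrees in the order [a, b, c, d, e, f, g, h] gives [2, 2, 2, 2, 2, 2, 2, 2]; set D = diag(2, 2, 2, 2, 2, 2, 2, 2) and form L = D - A. L has integer entries, so p(x) = det(xI - L) has integer coefficients. Expanding the determinant yields x^8 - 16x^7 + 104x^6 - 352x^5 + 660x^4 - 672x^3 + 336x^2 - 64x. The constant term is 0 because L is singular (the all-ones vector lies in its kernel). There is one zero in the spectrum, matching the 1 component. By the matrix-tree theorem the graph has (1/8) * product of the nonzero eigenvalues = 8 spanning trees.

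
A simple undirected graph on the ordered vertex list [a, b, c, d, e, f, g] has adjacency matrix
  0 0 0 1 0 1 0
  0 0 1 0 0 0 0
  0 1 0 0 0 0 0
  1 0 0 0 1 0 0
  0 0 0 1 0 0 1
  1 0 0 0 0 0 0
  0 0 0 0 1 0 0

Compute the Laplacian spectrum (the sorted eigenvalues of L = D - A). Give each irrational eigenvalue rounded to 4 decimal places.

[0, 0, 0.3820, 1.3820, 2, 2.6180, 3.6180]

Reading degrees in the order [a, b, c, d, e, f, g] gives [2, 1, 1, 2, 2, 1, 1]; set D = diag(2, 1, 1, 2, 2, 1, 1) and form L = D - A. Since every row of L sums to 0, the all-ones vector is in the kernel and 0 is an eigenvalue. The 2 zero eigenvalues correspond to the 2 connected components.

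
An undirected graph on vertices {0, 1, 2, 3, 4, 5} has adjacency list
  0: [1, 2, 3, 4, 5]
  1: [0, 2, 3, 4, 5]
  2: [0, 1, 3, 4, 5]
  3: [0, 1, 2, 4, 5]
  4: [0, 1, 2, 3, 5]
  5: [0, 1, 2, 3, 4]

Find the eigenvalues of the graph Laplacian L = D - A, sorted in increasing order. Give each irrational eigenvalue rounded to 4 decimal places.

[0, 6, 6, 6, 6, 6]

Each diagonal entry of L is the vertex degree and each off-diagonal entry is -1 where an edge is present, 0 otherwise; in the order [0, 1, 2, 3, 4, 5] the diagonal is [5, 5, 5, 5, 5, 5]. Since every row of L sums to 0, the all-ones vector is in the kernel and 0 is an eigenvalue. The single zero eigenvalue shows the graph is connected. The eigenvalues sum to 30, which equals trace(L) = 2|E|.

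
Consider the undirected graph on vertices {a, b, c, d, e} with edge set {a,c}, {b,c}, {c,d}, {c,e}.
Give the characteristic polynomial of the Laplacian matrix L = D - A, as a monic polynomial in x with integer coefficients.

Each diagonal entry of L is the vertex degree and each off-diagonal entry is -1 where an edge is present, 0 otherwise; in the order [a, b, c, d, e] the diagonal is [1, 1, 4, 1, 1]. Computing det(xI - L) by cofactor expansion (or equivalently via sum-over-permutations) gives x^5 - 8x^4 + 18x^3 - 16x^2 + 5x. The coefficient of x^4 equals -trace(L) = -8, matching the sum of degrees. The eigenvalues sum to 8, which equals trace(L) = 2|E|. By the matrix-tree theorem the graph has (1/5) * product of the nonzero eigenvalues = 1 spanning tree.

x^5 - 8x^4 + 18x^3 - 16x^2 + 5x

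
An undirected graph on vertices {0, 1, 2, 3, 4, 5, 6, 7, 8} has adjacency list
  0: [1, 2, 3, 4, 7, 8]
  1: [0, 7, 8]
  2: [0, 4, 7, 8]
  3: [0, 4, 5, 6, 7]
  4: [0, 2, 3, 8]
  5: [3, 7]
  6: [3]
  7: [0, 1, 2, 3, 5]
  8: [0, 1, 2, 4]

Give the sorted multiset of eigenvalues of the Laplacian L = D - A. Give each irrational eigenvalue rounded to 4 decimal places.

With the vertex order [0, 1, 2, 3, 4, 5, 6, 7, 8], the degrees are [6, 3, 4, 5, 4, 2, 1, 5, 4], giving D = diag(6, 3, 4, 5, 4, 2, 1, 5, 4) and L = D - A. The multiplicity of 0 as a Laplacian eigenvalue equals the number of connected components. By the matrix-tree theorem the graph has (1/9) * product of the nonzero eigenvalues = 2511 spanning trees. The eigenvalues sum to 34, which equals trace(L) = 2|E|.

[0, 0.8592, 1.6459, 2.8861, 4.3898, 4.5025, 5.7493, 6.7788, 7.1885]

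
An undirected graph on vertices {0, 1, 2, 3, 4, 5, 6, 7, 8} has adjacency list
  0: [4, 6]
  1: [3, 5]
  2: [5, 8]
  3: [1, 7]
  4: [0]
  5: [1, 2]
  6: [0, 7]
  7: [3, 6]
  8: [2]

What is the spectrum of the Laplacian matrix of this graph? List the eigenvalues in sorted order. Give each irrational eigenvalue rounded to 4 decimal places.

Each diagonal entry of L is the vertex degree and each off-diagonal entry is -1 where an edge is present, 0 otherwise; in the order [0, 1, 2, 3, 4, 5, 6, 7, 8] the diagonal is [2, 2, 2, 2, 1, 2, 2, 2, 1]. L is symmetric positive semidefinite, so every eigenvalue is real and nonnegative. The single zero eigenvalue shows the graph is connected. There is one zero in the spectrum, matching the 1 component. The eigenvalues sum to 16, which equals trace(L) = 2|E|.

[0, 0.1206, 0.4679, 1, 1.6527, 2.3473, 3, 3.5321, 3.8794]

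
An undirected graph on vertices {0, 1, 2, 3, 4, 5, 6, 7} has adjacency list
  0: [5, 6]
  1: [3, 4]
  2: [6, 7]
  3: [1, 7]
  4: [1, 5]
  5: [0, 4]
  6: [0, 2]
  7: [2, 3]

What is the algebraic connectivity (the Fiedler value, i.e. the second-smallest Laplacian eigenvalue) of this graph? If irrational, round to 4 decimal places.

With the vertex order [0, 1, 2, 3, 4, 5, 6, 7], the degrees are [2, 2, 2, 2, 2, 2, 2, 2], giving D = diag(2, 2, 2, 2, 2, 2, 2, 2) and L = D - A. The smallest Laplacian eigenvalue is always 0. The next one, lambda_2 = 0.5858, measures how hard the graph is to disconnect: larger values mean better connectivity. The eigenvalues sum to 16, which equals trace(L) = 2|E|.

0.5858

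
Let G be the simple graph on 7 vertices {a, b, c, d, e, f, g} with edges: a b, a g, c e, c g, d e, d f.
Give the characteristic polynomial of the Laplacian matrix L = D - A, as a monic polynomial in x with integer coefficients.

Reading degrees in the order [a, b, c, d, e, f, g] gives [2, 1, 2, 2, 2, 1, 2]; set D = diag(2, 1, 2, 2, 2, 1, 2) and form L = D - A. Computing det(xI - L) by cofactor expansion (or equivalently via sum-over-permutations) gives x^7 - 12x^6 + 55x^5 - 120x^4 + 126x^3 - 56x^2 + 7x. Since p(0) = det(-L) = 0, x divides p(x). The eigenvalues sum to 12, which equals trace(L) = 2|E|.

x^7 - 12x^6 + 55x^5 - 120x^4 + 126x^3 - 56x^2 + 7x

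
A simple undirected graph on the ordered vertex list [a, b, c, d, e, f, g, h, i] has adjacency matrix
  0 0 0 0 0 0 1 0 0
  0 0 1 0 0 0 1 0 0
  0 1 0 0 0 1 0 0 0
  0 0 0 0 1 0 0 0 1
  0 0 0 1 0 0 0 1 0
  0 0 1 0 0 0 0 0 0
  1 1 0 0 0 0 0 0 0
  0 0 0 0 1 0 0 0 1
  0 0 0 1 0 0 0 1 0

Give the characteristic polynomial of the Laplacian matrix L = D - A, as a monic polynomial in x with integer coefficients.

x^9 - 16x^8 + 105x^7 - 364x^6 + 713x^5 - 776x^4 + 420x^3 - 80x^2

Reading degrees in the order [a, b, c, d, e, f, g, h, i] gives [1, 2, 2, 2, 2, 1, 2, 2, 2]; set D = diag(1, 2, 2, 2, 2, 1, 2, 2, 2) and form L = D - A. Computing det(xI - L) by cofactor expansion (or equivalently via sum-over-permutations) gives x^9 - 16x^8 + 105x^7 - 364x^6 + 713x^5 - 776x^4 + 420x^3 - 80x^2. The coefficient of x^8 equals -trace(L) = -16, matching the sum of degrees. The eigenvalues sum to 16, which equals trace(L) = 2|E|.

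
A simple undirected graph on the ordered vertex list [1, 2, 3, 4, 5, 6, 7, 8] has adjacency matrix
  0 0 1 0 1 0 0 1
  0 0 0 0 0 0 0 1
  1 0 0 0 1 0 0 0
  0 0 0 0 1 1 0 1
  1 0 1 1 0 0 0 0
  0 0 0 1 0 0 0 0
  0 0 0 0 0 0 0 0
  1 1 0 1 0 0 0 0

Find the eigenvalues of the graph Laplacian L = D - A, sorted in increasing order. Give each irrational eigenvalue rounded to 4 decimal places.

With the vertex order [1, 2, 3, 4, 5, 6, 7, 8], the degrees are [3, 1, 2, 3, 3, 1, 0, 3], giving D = diag(3, 1, 2, 3, 3, 1, 0, 3) and L = D - A. Diagonalising L (or applying a numerical eigensolver to the 8x8 matrix) gives the spectrum above. The 2 zero eigenvalues correspond to the 2 connected components. The eigenvalues sum to 16, which equals trace(L) = 2|E|. There are 2 zeros in the spectrum, matching the 2 components.

[0, 0, 0.6699, 0.7530, 2.4450, 3.2016, 3.8019, 5.1284]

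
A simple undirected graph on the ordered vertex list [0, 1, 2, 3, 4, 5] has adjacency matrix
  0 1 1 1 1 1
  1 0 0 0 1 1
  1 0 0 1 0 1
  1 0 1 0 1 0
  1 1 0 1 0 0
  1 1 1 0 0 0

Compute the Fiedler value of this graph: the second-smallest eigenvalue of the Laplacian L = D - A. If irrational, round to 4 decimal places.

Each diagonal entry of L is the vertex degree and each off-diagonal entry is -1 where an edge is present, 0 otherwise; in the order [0, 1, 2, 3, 4, 5] the diagonal is [5, 3, 3, 3, 3, 3]. The sorted Laplacian eigenvalues are [0, 2.3820, 2.3820, 4.6180, 4.6180, 6]; the algebraic connectivity is the second entry, 2.3820. The eigenvalues sum to 20, which equals trace(L) = 2|E|.

2.3820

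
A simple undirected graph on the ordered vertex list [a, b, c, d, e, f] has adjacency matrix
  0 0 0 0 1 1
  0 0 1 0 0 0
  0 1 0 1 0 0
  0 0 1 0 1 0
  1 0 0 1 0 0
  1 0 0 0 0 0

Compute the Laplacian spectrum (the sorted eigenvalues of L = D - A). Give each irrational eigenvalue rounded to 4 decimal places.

[0, 0.2679, 1, 2, 3, 3.7321]

With the vertex order [a, b, c, d, e, f], the degrees are [2, 1, 2, 2, 2, 1], giving D = diag(2, 1, 2, 2, 2, 1) and L = D - A. L is symmetric positive semidefinite, so every eigenvalue is real and nonnegative. The single zero eigenvalue shows the graph is connected. There is one zero in the spectrum, matching the 1 component. By the matrix-tree theorem the graph has (1/6) * product of the nonzero eigenvalues = 1 spanning tree.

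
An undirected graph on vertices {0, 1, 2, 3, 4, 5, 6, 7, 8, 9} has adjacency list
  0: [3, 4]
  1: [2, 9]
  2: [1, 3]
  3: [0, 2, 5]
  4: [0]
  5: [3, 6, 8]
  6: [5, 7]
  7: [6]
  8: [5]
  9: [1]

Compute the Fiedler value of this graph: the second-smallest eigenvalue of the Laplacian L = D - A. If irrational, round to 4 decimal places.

With the vertex order [0, 1, 2, 3, 4, 5, 6, 7, 8, 9], the degrees are [2, 2, 2, 3, 1, 3, 2, 1, 1, 1], giving D = diag(2, 2, 2, 3, 1, 3, 2, 1, 1, 1) and L = D - A. The sorted Laplacian eigenvalues are [0, 0.1859, 0.2989, 0.6329, 1.1826, 2, 2.3183, 3.0437, 3.5861, 4.7517]; the algebraic connectivity is the second entry, 0.1859. The eigenvalues sum to 18, which equals trace(L) = 2|E|.

0.1859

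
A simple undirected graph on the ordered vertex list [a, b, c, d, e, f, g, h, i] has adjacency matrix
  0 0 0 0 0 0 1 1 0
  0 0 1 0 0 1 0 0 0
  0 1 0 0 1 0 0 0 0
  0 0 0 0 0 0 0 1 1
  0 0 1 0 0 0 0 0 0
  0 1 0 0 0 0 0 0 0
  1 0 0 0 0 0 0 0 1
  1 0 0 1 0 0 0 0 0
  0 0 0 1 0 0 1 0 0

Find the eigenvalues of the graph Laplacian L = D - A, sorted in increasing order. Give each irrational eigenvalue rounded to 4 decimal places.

[0, 0, 0.5858, 1.3820, 1.3820, 2, 3.4142, 3.6180, 3.6180]

Reading degrees in the order [a, b, c, d, e, f, g, h, i] gives [2, 2, 2, 2, 1, 1, 2, 2, 2]; set D = diag(2, 2, 2, 2, 1, 1, 2, 2, 2) and form L = D - A. L is symmetric positive semidefinite, so every eigenvalue is real and nonnegative. The 2 zero eigenvalues correspond to the 2 connected components. The eigenvalues sum to 16, which equals trace(L) = 2|E|.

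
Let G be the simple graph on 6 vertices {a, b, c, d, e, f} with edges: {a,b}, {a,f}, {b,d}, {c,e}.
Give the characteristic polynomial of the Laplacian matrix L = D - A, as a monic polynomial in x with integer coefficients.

Reading degrees in the order [a, b, c, d, e, f] gives [2, 2, 1, 1, 1, 1]; set D = diag(2, 2, 1, 1, 1, 1) and form L = D - A. L has integer entries, so p(x) = det(xI - L) has integer coefficients. Expanding the determinant yields x^6 - 8x^5 + 22x^4 - 24x^3 + 8x^2. Since p(0) = det(-L) = 0, x divides p(x).

x^6 - 8x^5 + 22x^4 - 24x^3 + 8x^2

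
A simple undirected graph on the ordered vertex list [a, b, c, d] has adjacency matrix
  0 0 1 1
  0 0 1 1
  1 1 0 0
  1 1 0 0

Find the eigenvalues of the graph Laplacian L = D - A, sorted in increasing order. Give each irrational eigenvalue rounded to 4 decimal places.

[0, 2, 2, 4]

Reading degrees in the order [a, b, c, d] gives [2, 2, 2, 2]; set D = diag(2, 2, 2, 2) and form L = D - A. L is symmetric positive semidefinite, so every eigenvalue is real and nonnegative.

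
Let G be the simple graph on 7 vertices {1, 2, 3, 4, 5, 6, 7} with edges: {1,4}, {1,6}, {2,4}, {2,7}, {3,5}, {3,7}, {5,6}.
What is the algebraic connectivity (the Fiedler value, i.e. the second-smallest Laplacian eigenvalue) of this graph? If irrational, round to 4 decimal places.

Each diagonal entry of L is the vertex degree and each off-diagonal entry is -1 where an edge is present, 0 otherwise; in the order [1, 2, 3, 4, 5, 6, 7] the diagonal is [2, 2, 2, 2, 2, 2, 2]. Computing the eigenvalues of L and sorting gives [0, 0.7530, 0.7530, 2.4450, 2.4450, 3.8019, 3.8019]. The Fiedler value lambda_2 = 0.7530 is strictly positive, so the graph is connected. The eigenvalues sum to 14, which equals trace(L) = 2|E|.

0.7530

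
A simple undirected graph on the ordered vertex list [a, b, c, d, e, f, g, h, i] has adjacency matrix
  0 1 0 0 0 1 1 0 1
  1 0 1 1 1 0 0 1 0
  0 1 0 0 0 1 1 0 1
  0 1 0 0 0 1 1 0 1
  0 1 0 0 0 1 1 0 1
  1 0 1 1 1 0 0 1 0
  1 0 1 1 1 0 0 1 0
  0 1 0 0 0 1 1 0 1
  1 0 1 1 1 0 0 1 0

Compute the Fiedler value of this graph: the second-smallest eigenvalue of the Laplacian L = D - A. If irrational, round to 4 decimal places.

Each diagonal entry of L is the vertex degree and each off-diagonal entry is -1 where an edge is present, 0 otherwise; in the order [a, b, c, d, e, f, g, h, i] the diagonal is [4, 5, 4, 4, 4, 5, 5, 4, 5]. The sorted Laplacian eigenvalues are [0, 4, 4, 4, 4, 5, 5, 5, 9]; the algebraic connectivity is the second entry, 4. There is one zero in the spectrum, matching the 1 component. By the matrix-tree theorem the graph has (1/9) * product of the nonzero eigenvalues = 32000 spanning trees.

4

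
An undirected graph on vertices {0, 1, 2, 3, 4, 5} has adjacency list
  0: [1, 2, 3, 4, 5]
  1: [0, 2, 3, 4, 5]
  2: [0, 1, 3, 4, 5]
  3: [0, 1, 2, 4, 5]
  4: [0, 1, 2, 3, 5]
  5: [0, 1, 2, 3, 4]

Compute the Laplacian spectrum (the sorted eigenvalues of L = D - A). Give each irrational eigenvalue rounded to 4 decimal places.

Reading degrees in the order [0, 1, 2, 3, 4, 5] gives [5, 5, 5, 5, 5, 5]; set D = diag(5, 5, 5, 5, 5, 5) and form L = D - A. Since every row of L sums to 0, the all-ones vector is in the kernel and 0 is an eigenvalue. The largest eigenvalue, 6, is at most the vertex count 6.

[0, 6, 6, 6, 6, 6]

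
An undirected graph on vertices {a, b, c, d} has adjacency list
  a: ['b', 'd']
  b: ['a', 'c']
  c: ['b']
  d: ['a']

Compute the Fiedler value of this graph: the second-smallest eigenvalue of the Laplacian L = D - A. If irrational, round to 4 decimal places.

0.5858

Reading degrees in the order [a, b, c, d] gives [2, 2, 1, 1]; set D = diag(2, 2, 1, 1) and form L = D - A. Computing the eigenvalues of L and sorting gives [0, 0.5858, 2, 3.4142]. The Fiedler value lambda_2 = 0.5858 is strictly positive, so the graph is connected. The largest eigenvalue, 3.4142, is at most the vertex count 4. The eigenvalues sum to 6, which equals trace(L) = 2|E|.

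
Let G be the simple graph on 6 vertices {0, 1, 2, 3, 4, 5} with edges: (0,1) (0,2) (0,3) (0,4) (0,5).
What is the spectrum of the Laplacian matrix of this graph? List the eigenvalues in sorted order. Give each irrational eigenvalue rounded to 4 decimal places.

With the vertex order [0, 1, 2, 3, 4, 5], the degrees are [5, 1, 1, 1, 1, 1], giving D = diag(5, 1, 1, 1, 1, 1) and L = D - A. L is symmetric positive semidefinite, so every eigenvalue is real and nonnegative.

[0, 1, 1, 1, 1, 6]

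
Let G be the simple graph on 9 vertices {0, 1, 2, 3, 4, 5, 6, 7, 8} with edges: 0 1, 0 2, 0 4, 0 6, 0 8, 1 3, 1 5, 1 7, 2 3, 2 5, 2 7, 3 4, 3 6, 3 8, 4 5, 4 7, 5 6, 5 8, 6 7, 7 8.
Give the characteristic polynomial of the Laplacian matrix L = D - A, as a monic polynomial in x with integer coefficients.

With the vertex order [0, 1, 2, 3, 4, 5, 6, 7, 8], the degrees are [5, 4, 4, 5, 4, 5, 4, 5, 4], giving D = diag(5, 4, 4, 5, 4, 5, 4, 5, 4) and L = D - A. L has integer entries, so p(x) = det(xI - L) has integer coefficients. Expanding the determinant yields x^9 - 40x^8 + 690x^7 - 6720x^6 + 40485x^5 - 154704x^4 + 366560x^3 - 492800x^2 + 288000x. The constant term is 0 because L is singular (the all-ones vector lies in its kernel).

x^9 - 40x^8 + 690x^7 - 6720x^6 + 40485x^5 - 154704x^4 + 366560x^3 - 492800x^2 + 288000x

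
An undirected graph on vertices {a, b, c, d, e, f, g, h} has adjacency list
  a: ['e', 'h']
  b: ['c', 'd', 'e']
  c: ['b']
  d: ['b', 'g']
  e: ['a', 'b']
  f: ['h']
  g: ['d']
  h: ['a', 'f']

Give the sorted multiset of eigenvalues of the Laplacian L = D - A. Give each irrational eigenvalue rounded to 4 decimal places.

With the vertex order [a, b, c, d, e, f, g, h], the degrees are [2, 3, 1, 2, 2, 1, 1, 2], giving D = diag(2, 3, 1, 2, 2, 1, 1, 2) and L = D - A. Diagonalising L (or applying a numerical eigensolver to the 8x8 matrix) gives the spectrum above. By the matrix-tree theorem the graph has (1/8) * product of the nonzero eigenvalues = 1 spanning tree. The largest eigenvalue, 4.3429, is at most the vertex count 8.

[0, 0.1864, 0.5858, 1, 2, 2.4707, 3.4142, 4.3429]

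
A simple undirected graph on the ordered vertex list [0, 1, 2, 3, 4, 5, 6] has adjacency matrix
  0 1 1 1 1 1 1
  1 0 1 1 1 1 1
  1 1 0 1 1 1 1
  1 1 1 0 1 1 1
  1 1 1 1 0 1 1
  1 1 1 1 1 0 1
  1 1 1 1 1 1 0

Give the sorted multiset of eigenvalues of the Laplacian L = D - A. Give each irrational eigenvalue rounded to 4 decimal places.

[0, 7, 7, 7, 7, 7, 7]

Reading degrees in the order [0, 1, 2, 3, 4, 5, 6] gives [6, 6, 6, 6, 6, 6, 6]; set D = diag(6, 6, 6, 6, 6, 6, 6) and form L = D - A. The multiplicity of 0 as a Laplacian eigenvalue equals the number of connected components. The single zero eigenvalue shows the graph is connected. The largest eigenvalue, 7, is at most the vertex count 7.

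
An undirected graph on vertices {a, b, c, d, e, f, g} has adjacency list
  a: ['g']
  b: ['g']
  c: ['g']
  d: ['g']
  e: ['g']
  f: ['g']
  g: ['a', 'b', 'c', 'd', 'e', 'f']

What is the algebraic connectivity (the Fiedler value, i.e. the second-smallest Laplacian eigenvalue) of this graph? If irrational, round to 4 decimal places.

With the vertex order [a, b, c, d, e, f, g], the degrees are [1, 1, 1, 1, 1, 1, 6], giving D = diag(1, 1, 1, 1, 1, 1, 6) and L = D - A. Computing the eigenvalues of L and sorting gives [0, 1, 1, 1, 1, 1, 7]. The Fiedler value lambda_2 = 1 is strictly positive, so the graph is connected. The eigenvalues sum to 12, which equals trace(L) = 2|E|.

1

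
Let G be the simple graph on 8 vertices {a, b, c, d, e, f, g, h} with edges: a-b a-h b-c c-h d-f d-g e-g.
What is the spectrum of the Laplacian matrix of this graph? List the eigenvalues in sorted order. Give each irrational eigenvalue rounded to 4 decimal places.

With the vertex order [a, b, c, d, e, f, g, h], the degrees are [2, 2, 2, 2, 1, 1, 2, 2], giving D = diag(2, 2, 2, 2, 1, 1, 2, 2) and L = D - A. L is symmetric positive semidefinite, so every eigenvalue is real and nonnegative. The 2 zero eigenvalues correspond to the 2 connected components.

[0, 0, 0.5858, 2, 2, 2, 3.4142, 4]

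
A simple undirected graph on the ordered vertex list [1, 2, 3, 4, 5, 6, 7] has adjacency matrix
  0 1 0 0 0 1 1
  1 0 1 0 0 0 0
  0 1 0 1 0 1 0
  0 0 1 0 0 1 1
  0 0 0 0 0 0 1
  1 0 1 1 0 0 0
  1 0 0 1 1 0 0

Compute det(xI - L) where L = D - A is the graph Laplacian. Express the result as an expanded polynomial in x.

x^7 - 18x^6 + 128x^5 - 456x^4 + 847x^3 - 760x^2 + 245x

Each diagonal entry of L is the vertex degree and each off-diagonal entry is -1 where an edge is present, 0 otherwise; in the order [1, 2, 3, 4, 5, 6, 7] the diagonal is [3, 2, 3, 3, 1, 3, 3]. L has integer entries, so p(x) = det(xI - L) has integer coefficients. Expanding the determinant yields x^7 - 18x^6 + 128x^5 - 456x^4 + 847x^3 - 760x^2 + 245x. The coefficient of x^6 equals -trace(L) = -18, matching the sum of degrees. By the matrix-tree theorem the graph has (1/7) * product of the nonzero eigenvalues = 35 spanning trees. The largest eigenvalue, 5.1776, is at most the vertex count 7.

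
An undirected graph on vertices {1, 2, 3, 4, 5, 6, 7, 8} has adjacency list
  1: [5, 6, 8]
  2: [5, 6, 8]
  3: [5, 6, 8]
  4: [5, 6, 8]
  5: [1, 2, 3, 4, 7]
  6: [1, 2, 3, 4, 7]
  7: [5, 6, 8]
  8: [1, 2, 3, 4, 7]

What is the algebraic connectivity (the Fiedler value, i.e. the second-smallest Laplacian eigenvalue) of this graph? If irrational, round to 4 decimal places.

Reading degrees in the order [1, 2, 3, 4, 5, 6, 7, 8] gives [3, 3, 3, 3, 5, 5, 3, 5]; set D = diag(3, 3, 3, 3, 5, 5, 3, 5) and form L = D - A. Computing the eigenvalues of L and sorting gives [0, 3, 3, 3, 3, 5, 5, 8]. The Fiedler value lambda_2 = 3 is strictly positive, so the graph is connected. There is one zero in the spectrum, matching the 1 component.

3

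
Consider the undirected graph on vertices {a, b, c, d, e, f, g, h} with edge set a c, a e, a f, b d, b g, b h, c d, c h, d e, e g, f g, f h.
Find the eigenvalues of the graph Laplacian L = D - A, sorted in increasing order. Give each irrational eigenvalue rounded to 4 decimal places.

[0, 2, 2, 2, 4, 4, 4, 6]

Reading degrees in the order [a, b, c, d, e, f, g, h] gives [3, 3, 3, 3, 3, 3, 3, 3]; set D = diag(3, 3, 3, 3, 3, 3, 3, 3) and form L = D - A. Since every row of L sums to 0, the all-ones vector is in the kernel and 0 is an eigenvalue. The single zero eigenvalue shows the graph is connected.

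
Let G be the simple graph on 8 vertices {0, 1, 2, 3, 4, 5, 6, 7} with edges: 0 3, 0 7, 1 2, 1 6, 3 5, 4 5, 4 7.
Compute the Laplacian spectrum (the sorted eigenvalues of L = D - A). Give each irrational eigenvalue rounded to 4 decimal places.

[0, 0, 1, 1.3820, 1.3820, 3, 3.6180, 3.6180]

With the vertex order [0, 1, 2, 3, 4, 5, 6, 7], the degrees are [2, 2, 1, 2, 2, 2, 1, 2], giving D = diag(2, 2, 1, 2, 2, 2, 1, 2) and L = D - A. Diagonalising L (or applying a numerical eigensolver to the 8x8 matrix) gives the spectrum above. The 2 zero eigenvalues correspond to the 2 connected components. The eigenvalues sum to 14, which equals trace(L) = 2|E|. The largest eigenvalue, 3.6180, is at most the vertex count 8.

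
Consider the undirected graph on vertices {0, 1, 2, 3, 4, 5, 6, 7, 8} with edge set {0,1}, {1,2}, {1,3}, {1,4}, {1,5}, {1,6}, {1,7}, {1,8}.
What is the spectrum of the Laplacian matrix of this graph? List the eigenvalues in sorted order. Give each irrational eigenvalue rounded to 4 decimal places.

[0, 1, 1, 1, 1, 1, 1, 1, 9]

With the vertex order [0, 1, 2, 3, 4, 5, 6, 7, 8], the degrees are [1, 8, 1, 1, 1, 1, 1, 1, 1], giving D = diag(1, 8, 1, 1, 1, 1, 1, 1, 1) and L = D - A. Diagonalising L (or applying a numerical eigensolver to the 9x9 matrix) gives the spectrum above. The single zero eigenvalue shows the graph is connected. By the matrix-tree theorem the graph has (1/9) * product of the nonzero eigenvalues = 1 spanning tree.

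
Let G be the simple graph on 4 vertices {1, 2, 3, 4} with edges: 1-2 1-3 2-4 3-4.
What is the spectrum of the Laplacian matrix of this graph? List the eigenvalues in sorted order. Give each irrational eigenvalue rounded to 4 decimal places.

[0, 2, 2, 4]

Reading degrees in the order [1, 2, 3, 4] gives [2, 2, 2, 2]; set D = diag(2, 2, 2, 2) and form L = D - A. L is symmetric positive semidefinite, so every eigenvalue is real and nonnegative. The single zero eigenvalue shows the graph is connected. The eigenvalues sum to 8, which equals trace(L) = 2|E|.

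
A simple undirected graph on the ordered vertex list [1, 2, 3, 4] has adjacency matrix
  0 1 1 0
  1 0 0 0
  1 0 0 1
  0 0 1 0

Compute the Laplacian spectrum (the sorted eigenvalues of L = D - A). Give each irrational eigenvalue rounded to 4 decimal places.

[0, 0.5858, 2, 3.4142]

With the vertex order [1, 2, 3, 4], the degrees are [2, 1, 2, 1], giving D = diag(2, 1, 2, 1) and L = D - A. Since every row of L sums to 0, the all-ones vector is in the kernel and 0 is an eigenvalue. The single zero eigenvalue shows the graph is connected. There is one zero in the spectrum, matching the 1 component. The largest eigenvalue, 3.4142, is at most the vertex count 4.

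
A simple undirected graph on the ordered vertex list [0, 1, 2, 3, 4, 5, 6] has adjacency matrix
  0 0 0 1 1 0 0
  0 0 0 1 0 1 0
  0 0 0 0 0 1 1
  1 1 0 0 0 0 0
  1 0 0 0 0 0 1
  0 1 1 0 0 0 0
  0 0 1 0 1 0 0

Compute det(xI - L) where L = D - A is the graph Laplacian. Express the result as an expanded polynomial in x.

x^7 - 14x^6 + 77x^5 - 210x^4 + 294x^3 - 196x^2 + 49x

Each diagonal entry of L is the vertex degree and each off-diagonal entry is -1 where an edge is present, 0 otherwise; in the order [0, 1, 2, 3, 4, 5, 6] the diagonal is [2, 2, 2, 2, 2, 2, 2]. Computing det(xI - L) by cofactor expansion (or equivalently via sum-over-permutations) gives x^7 - 14x^6 + 77x^5 - 210x^4 + 294x^3 - 196x^2 + 49x. Since p(0) = det(-L) = 0, x divides p(x). There is one zero in the spectrum, matching the 1 component.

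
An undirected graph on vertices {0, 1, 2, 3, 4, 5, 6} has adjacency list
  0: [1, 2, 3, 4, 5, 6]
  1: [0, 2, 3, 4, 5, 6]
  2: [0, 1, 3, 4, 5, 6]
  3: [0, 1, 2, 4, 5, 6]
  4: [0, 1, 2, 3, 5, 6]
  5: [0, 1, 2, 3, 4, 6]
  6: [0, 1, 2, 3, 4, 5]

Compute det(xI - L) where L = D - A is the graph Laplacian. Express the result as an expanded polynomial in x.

x^7 - 42x^6 + 735x^5 - 6860x^4 + 36015x^3 - 100842x^2 + 117649x

With the vertex order [0, 1, 2, 3, 4, 5, 6], the degrees are [6, 6, 6, 6, 6, 6, 6], giving D = diag(6, 6, 6, 6, 6, 6, 6) and L = D - A. The eigenvalues of L are [0, 7, 7, 7, 7, 7, 7]; the characteristic polynomial is the product of (x - lambda_i), which multiplies out to x^7 - 42x^6 + 735x^5 - 6860x^4 + 36015x^3 - 100842x^2 + 117649x. The coefficient of x^6 equals -trace(L) = -42, matching the sum of degrees. The eigenvalues sum to 42, which equals trace(L) = 2|E|. There is one zero in the spectrum, matching the 1 component.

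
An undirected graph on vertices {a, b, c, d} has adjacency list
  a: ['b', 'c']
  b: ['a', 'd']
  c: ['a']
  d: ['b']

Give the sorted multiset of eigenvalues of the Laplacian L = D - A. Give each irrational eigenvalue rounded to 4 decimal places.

With the vertex order [a, b, c, d], the degrees are [2, 2, 1, 1], giving D = diag(2, 2, 1, 1) and L = D - A. L is symmetric positive semidefinite, so every eigenvalue is real and nonnegative. There is one zero in the spectrum, matching the 1 component. The largest eigenvalue, 3.4142, is at most the vertex count 4.

[0, 0.5858, 2, 3.4142]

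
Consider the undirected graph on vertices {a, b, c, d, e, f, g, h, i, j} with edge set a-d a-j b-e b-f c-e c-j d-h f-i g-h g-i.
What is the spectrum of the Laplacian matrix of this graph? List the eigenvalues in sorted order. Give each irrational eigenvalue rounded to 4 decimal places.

Reading degrees in the order [a, b, c, d, e, f, g, h, i, j] gives [2, 2, 2, 2, 2, 2, 2, 2, 2, 2]; set D = diag(2, 2, 2, 2, 2, 2, 2, 2, 2, 2) and form L = D - A. L is symmetric positive semidefinite, so every eigenvalue is real and nonnegative. There is one zero in the spectrum, matching the 1 component.

[0, 0.3820, 0.3820, 1.3820, 1.3820, 2.6180, 2.6180, 3.6180, 3.6180, 4]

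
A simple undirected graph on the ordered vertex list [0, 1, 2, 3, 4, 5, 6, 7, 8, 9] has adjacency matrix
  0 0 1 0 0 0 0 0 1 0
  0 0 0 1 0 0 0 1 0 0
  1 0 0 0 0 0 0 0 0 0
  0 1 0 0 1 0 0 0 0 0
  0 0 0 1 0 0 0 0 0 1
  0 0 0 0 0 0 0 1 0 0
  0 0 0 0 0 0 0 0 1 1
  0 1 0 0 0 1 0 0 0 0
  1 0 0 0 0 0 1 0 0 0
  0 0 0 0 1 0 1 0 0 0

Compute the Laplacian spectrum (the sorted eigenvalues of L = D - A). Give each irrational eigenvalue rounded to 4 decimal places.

[0, 0.0979, 0.3820, 0.8244, 1.3820, 2, 2.6180, 3.1756, 3.6180, 3.9021]

Reading degrees in the order [0, 1, 2, 3, 4, 5, 6, 7, 8, 9] gives [2, 2, 1, 2, 2, 1, 2, 2, 2, 2]; set D = diag(2, 2, 1, 2, 2, 1, 2, 2, 2, 2) and form L = D - A. Since every row of L sums to 0, the all-ones vector is in the kernel and 0 is an eigenvalue. By the matrix-tree theorem the graph has (1/10) * product of the nonzero eigenvalues = 1 spanning tree.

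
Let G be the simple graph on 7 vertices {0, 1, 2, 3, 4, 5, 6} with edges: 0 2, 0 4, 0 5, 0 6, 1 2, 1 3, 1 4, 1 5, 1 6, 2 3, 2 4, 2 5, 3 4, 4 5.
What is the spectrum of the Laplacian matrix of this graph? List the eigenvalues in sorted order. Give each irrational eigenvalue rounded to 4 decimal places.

Each diagonal entry of L is the vertex degree and each off-diagonal entry is -1 where an edge is present, 0 otherwise; in the order [0, 1, 2, 3, 4, 5, 6] the diagonal is [4, 5, 5, 3, 5, 4, 2]. Diagonalising L (or applying a numerical eigensolver to the 7x7 matrix) gives the spectrum above. There is one zero in the spectrum, matching the 1 component. The largest eigenvalue, 6.6321, is at most the vertex count 7.

[0, 1.8772, 3.0536, 4.6268, 5.8103, 6, 6.6321]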